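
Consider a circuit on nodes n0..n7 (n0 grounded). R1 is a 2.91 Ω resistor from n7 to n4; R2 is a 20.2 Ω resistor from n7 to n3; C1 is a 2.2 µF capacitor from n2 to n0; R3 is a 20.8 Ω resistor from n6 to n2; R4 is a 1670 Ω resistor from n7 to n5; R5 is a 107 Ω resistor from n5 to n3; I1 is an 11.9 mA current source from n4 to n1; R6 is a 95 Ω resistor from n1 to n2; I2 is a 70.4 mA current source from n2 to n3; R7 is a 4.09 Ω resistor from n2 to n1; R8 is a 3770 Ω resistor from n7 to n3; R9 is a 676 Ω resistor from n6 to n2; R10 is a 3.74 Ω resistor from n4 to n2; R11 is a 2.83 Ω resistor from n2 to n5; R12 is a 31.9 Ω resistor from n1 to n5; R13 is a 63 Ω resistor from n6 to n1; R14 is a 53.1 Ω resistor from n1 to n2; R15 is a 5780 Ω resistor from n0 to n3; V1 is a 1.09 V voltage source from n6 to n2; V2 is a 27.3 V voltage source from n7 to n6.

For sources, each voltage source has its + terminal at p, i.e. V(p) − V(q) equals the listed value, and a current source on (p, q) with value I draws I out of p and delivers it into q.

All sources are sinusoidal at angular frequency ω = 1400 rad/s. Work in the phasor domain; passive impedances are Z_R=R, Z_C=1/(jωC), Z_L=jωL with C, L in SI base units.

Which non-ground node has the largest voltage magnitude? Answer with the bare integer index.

Apply KCL at each of the 7 non-ground nodes and solve the resulting linear system.
Node n1: branches {I1, R6, R7, R12, R13, R14} → V_1 = 0.07565+1.407j
Node n2: branches {C1, R3, R6, I2, R7, R9, R10, R11, R14, V1} → V_2 = -0.07879+1.407j
Node n3: branches {R2, R5, I2, R8, R15} → V_3 = 25.04+1.403j
Node n4: branches {R1, I1, R10} → V_4 = 15.87+1.407j
Node n5: branches {R4, R5, R11, R12} → V_5 = 0.5715+1.407j
Node n6: branches {R3, R9, R13, V1, V2} → V_6 = 1.011+1.407j
Node n7: branches {R1, R2, R4, R8, V2} → V_7 = 28.31+1.407j
Source currents: i(V1)=-4.524-0.0002053j, i(V2)=-4.455-0.0002051j

7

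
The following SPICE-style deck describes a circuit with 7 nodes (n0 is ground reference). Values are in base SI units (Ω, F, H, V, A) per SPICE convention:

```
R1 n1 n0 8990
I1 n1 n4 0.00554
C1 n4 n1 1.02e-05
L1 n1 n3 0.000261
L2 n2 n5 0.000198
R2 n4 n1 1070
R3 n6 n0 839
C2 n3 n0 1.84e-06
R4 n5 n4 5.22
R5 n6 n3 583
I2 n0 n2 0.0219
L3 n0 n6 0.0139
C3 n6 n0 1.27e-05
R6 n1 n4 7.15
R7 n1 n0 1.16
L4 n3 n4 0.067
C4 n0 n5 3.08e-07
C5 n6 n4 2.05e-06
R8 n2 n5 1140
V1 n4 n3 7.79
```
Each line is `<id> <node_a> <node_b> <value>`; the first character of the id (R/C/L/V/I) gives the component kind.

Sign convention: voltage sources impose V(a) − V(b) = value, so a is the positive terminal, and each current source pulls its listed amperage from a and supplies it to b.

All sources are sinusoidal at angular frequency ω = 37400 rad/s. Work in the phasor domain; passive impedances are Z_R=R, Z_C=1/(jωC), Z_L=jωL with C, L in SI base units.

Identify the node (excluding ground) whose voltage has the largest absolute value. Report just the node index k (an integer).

3

MNA unknowns: 6 node voltages V₁..V_6 plus 1 source current (V1)
R1: Y=0.0001112+0.000j on G[1,0]
I1: z[1]−=0.00554, z[4]+=0.00554
C1: Y=0.000+0.3815j on G[4,1]
L1: Y=0.000-0.1024j on G[1,3]
L2: Y=0.000-0.1350j on G[2,5]
R2: Y=0.0009346+0.000j on G[4,1]
R3: Y=0.001192+0.000j on G[6,0]
C2: Y=0.000+0.06882j on G[3,0]
R4: Y=0.1916+0.000j on G[5,4]
R5: Y=0.001715+0.000j on G[6,3]
I2: z[0]−=0.0219, z[2]+=0.0219
L3: Y=0.000-0.001924j on G[0,6]
C3: Y=0.000+0.4750j on G[6,0]
R6: Y=0.1399+0.000j on G[1,4]
R7: Y=0.8621+0.000j on G[1,0]
L4: Y=0.000-0.0003991j on G[3,4]
C4: Y=0.000+0.01152j on G[0,5]
C5: Y=0.000+0.07667j on G[6,4]
R8: Y=0.0008772+0.000j on G[2,5]
V1: row V4−V3=7.79, i_V1 at 4,3
solve → V1=0.07337+0.6893j, V2=-0.2811+0.3782j, V3=-8.199+0.1991j, V4=-0.4095+0.1991j, V5=-0.2822+0.2161j, V6=-0.05677+0.05305j
aux → i_V1=-0.07789+0.2866j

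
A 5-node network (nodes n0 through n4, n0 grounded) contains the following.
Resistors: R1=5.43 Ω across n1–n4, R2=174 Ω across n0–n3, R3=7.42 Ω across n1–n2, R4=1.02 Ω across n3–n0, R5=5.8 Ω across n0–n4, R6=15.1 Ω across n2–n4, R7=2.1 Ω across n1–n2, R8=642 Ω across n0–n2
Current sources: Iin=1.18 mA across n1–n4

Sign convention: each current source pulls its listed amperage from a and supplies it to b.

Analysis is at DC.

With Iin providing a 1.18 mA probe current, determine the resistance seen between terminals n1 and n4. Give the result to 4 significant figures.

R_eq = 4.079 Ω

Apply KCL at each of the 4 non-ground nodes and solve the resulting linear system.
Node n1: branches {R1, R3, R7, Iin} → V_1 = -0.004774
Node n2: branches {R3, R6, R7, R8} → V_2 = -0.004294
Node n3: branches {R2, R4} → V_3 = 0.000
Node n4: branches {R1, R5, R6, Iin} → V_4 = 3.879e-05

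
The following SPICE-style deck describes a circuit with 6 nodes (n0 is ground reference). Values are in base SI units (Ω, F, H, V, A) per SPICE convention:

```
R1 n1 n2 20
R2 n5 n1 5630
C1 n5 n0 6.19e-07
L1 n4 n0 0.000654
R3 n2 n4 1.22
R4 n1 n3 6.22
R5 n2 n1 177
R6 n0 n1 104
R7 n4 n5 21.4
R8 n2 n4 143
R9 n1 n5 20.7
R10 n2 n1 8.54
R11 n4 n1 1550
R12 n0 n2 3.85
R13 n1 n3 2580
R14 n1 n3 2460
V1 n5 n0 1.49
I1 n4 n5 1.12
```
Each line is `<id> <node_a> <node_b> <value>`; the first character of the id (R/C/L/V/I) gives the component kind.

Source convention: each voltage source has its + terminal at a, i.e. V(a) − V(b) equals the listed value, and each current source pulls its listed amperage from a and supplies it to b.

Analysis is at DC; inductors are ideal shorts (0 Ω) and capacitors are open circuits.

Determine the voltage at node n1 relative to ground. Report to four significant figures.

0.3477 V

MNA unknowns: 5 node voltages V₁..V_5 plus 2 source currents (L1, V1)
R1: Y=0.05000 on G[1,2]
R2: Y=0.0001776 on G[5,1]
C1: Y=0.000 on G[5,0]
L1: row V4−V0=0, i_L1 at 4,0
R3: Y=0.8197 on G[2,4]
R4: Y=0.1608 on G[1,3]
R5: Y=0.005650 on G[2,1]
R6: Y=0.009615 on G[0,1]
R7: Y=0.04673 on G[4,5]
R8: Y=0.006993 on G[2,4]
R9: Y=0.04831 on G[1,5]
R10: Y=0.1171 on G[2,1]
R11: Y=0.0006452 on G[4,1]
R12: Y=0.2597 on G[0,2]
R13: Y=0.0003876 on G[1,3]
R14: Y=0.0004065 on G[1,3]
V1: row V5−V0=1.49, i_V1 at 5,0
I1: z[4]−=1.12, z[5]+=1.12
solve → V1=0.3477, V2=0.04770, V3=0.3477, V4=0.000, V5=1.490
aux → i_L1=-1.011, i_V1=0.9950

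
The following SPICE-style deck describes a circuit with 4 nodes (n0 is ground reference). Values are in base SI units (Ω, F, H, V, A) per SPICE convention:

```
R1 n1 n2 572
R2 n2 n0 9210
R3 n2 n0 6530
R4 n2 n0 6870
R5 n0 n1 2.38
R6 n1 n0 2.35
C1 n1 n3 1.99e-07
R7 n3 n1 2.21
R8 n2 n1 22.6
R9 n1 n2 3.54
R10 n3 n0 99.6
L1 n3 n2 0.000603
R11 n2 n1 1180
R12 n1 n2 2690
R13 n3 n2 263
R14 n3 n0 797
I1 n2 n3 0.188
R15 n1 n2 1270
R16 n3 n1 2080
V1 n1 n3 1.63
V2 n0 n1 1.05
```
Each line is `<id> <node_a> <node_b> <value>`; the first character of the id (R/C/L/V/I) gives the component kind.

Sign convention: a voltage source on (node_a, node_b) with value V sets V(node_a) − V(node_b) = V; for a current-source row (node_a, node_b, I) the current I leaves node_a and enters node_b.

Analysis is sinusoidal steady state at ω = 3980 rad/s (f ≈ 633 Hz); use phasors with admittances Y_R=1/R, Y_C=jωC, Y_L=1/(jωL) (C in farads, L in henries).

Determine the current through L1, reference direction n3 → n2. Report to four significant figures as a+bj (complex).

-0.2138+0.1718j A

MNA unknowns: 3 node voltages V₁..V_3 plus 2 source currents (V1, V2)
R1: Y=0.001748+0.000j on G[1,2]
R2: Y=0.0001086+0.000j on G[2,0]
R3: Y=0.0001531+0.000j on G[2,0]
R4: Y=0.0001456+0.000j on G[2,0]
R5: Y=0.4202+0.000j on G[0,1]
R6: Y=0.4255+0.000j on G[1,0]
C1: Y=0.000+0.0007920j on G[1,3]
R7: Y=0.4525+0.000j on G[3,1]
R8: Y=0.04425+0.000j on G[2,1]
R9: Y=0.2825+0.000j on G[1,2]
R10: Y=0.01004+0.000j on G[3,0]
L1: Y=0.000-0.4167j on G[3,2]
R11: Y=0.0008475+0.000j on G[2,1]
R12: Y=0.0003717+0.000j on G[1,2]
R13: Y=0.003802+0.000j on G[3,2]
R14: Y=0.001255+0.000j on G[3,0]
I1: z[2]−=0.188, z[3]+=0.188
R15: Y=0.0007874+0.000j on G[1,2]
R16: Y=0.0004808+0.000j on G[3,1]
V1: row V1−V3=1.63, i_V1 at 1,3
V2: row V0−V1=1.05, i_V2 at 0,1
solve → V1=-1.050+0.000j, V2=-2.268+0.5132j, V3=-2.680+0.000j
aux → i_V1=-1.172+0.1685j, i_V2=-0.9192+0.0002090j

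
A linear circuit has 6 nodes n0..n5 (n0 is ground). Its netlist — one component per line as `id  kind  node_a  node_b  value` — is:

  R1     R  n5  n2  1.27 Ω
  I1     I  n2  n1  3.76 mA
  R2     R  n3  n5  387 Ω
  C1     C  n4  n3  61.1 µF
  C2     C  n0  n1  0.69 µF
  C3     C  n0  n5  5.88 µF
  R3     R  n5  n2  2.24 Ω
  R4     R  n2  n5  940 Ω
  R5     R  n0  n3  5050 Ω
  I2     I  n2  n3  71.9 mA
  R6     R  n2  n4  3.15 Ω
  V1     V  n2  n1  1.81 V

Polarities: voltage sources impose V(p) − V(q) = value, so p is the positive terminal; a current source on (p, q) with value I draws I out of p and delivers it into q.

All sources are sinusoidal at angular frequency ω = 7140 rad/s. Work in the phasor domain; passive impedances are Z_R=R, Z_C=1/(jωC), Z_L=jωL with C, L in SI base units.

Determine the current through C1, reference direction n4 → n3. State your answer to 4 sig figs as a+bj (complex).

-0.07124-0.0004313j A

Element admittances at ω=7140 rad/s:
  Y(R1) = 0.7874+0.000j S between n5,n2
  I1: injects 0.00376 A into n1 (from n2)
  Y(R2) = 0.002584+0.000j S between n3,n5
  Y(C1) = 0.000+0.4363j S between n4,n3
  Y(C2) = 0.000+0.004927j S between n0,n1
  Y(C3) = 0.000+0.04198j S between n0,n5
  Y(R3) = 0.4464+0.000j S between n5,n2
  Y(R4) = 0.001064+0.000j S between n2,n5
  Y(R5) = 0.0001980+0.000j S between n0,n3
  I2: injects 0.0719 A into n3 (from n2)
  Y(R6) = 0.3175+0.000j S between n2,n4
  V1: constraint V(n2)−V(n1) = 1.81
Assemble and solve the 6×6 MNA system:
  V(n1)=-1.620+0.007850j  V(n2)=0.1903+0.007850j  V(n3)=0.4157-0.1541j  V(n4)=0.4147+0.009209j  V(n5)=0.1908+0.001039j
  i(V1)=-0.003799-0.007980j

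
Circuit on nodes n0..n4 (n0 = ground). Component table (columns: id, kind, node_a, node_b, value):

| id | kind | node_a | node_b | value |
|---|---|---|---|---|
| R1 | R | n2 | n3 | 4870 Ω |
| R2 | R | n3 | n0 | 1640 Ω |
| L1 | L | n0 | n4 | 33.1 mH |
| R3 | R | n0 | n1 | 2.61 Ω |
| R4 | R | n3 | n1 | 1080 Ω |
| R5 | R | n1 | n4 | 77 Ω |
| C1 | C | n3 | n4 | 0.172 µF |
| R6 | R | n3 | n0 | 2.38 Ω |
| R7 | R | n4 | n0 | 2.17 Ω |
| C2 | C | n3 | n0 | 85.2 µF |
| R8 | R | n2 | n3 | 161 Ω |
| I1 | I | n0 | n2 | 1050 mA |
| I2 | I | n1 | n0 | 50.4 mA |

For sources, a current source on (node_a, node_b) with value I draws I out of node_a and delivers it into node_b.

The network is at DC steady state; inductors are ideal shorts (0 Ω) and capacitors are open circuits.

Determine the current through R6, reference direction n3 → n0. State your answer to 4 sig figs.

Apply KCL at each of the 4 non-ground nodes and solve the resulting linear system.
Node n1: branches {R3, R4, R5, I2} → V_1 = -0.1211
Node n2: branches {R1, R8, I1} → V_2 = 166.1
Node n3: branches {R1, R2, R4, C1, R6, C2, R8} → V_3 = 2.490
Node n4: branches {L1, R5, C1, R7} → V_4 = 0.000
Source currents: i(L1)=0.001573

1.046 A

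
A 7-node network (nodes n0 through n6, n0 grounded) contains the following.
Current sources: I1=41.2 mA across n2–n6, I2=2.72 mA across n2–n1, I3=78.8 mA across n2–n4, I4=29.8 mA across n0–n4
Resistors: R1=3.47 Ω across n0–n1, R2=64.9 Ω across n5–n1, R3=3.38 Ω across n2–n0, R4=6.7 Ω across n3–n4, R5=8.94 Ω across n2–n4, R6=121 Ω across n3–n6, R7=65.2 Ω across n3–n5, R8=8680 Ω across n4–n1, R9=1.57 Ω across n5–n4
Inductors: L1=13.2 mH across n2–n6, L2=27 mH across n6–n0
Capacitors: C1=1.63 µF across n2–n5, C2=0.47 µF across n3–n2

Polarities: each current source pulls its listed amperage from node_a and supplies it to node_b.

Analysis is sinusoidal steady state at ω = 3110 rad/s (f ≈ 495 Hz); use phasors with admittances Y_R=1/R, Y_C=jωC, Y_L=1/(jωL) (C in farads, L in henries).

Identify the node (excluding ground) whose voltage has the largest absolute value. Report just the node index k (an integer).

6

Element admittances at ω=3110 rad/s:
  I1: injects 0.0412 A into n6 (from n2)
  I2: injects 0.00272 A into n1 (from n2)
  Y(R1) = 0.2882+0.000j S between n0,n1
  Y(R2) = 0.01541+0.000j S between n5,n1
  Y(R3) = 0.2959+0.000j S between n2,n0
  Y(L1) = 0.000-0.02436j S between n2,n6
  Y(R4) = 0.1493+0.000j S between n3,n4
  Y(C1) = 0.000+0.005069j S between n2,n5
  Y(R5) = 0.1119+0.000j S between n2,n4
  Y(R6) = 0.008264+0.000j S between n3,n6
  Y(R7) = 0.01534+0.000j S between n3,n5
  Y(R8) = 0.0001152+0.000j S between n4,n1
  Y(L2) = 0.000-0.01191j S between n6,n0
  I3: injects 0.0788 A into n4 (from n2)
  Y(C2) = 0.000+0.001462j S between n3,n2
  Y(R9) = 0.6369+0.000j S between n5,n4
  I4: injects 0.0298 A into n4 (from n0)
Assemble and solve the 6×6 MNA system:
  V(n1)=0.05040+0.001908j  V(n2)=0.0007661+0.008889j  V(n3)=0.8013+0.09427j  V(n4)=0.8290+0.04321j  V(n5)=0.8107+0.03728j  V(n6)=0.2670+1.264j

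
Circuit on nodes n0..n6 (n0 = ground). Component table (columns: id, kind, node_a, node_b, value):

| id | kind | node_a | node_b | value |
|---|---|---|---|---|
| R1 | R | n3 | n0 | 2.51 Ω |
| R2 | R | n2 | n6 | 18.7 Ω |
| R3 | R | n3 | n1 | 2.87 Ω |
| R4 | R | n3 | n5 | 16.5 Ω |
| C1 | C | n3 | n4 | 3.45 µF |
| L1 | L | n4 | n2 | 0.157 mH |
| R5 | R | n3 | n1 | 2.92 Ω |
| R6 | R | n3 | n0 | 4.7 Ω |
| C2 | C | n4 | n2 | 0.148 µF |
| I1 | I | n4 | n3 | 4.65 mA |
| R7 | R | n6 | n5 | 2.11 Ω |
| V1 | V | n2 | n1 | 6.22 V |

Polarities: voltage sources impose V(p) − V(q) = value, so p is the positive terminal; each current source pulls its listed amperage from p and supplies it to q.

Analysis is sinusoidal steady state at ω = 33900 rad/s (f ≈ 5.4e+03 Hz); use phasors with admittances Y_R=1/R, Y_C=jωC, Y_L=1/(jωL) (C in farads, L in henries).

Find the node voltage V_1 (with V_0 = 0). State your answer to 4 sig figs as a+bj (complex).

Apply KCL at each of the 6 non-ground nodes and solve the resulting linear system.
Node n1: branches {R3, R5, V1} → V_1 = -1.263-2.241j
Node n2: branches {R2, L1, C2, V1} → V_2 = 4.957-2.241j
Node n3: branches {R1, R3, R4, C1, R5, R6, I1} → V_3 = 0.000+0.000j
Node n4: branches {C1, L1, C2, I1} → V_4 = 13.75-6.287j
Node n5: branches {R4, R7} → V_5 = 2.192-0.9910j
Node n6: branches {R2, R7} → V_6 = 2.472-1.118j
Source currents: i(V1)=-0.8728-1.548j

-1.263-2.241j V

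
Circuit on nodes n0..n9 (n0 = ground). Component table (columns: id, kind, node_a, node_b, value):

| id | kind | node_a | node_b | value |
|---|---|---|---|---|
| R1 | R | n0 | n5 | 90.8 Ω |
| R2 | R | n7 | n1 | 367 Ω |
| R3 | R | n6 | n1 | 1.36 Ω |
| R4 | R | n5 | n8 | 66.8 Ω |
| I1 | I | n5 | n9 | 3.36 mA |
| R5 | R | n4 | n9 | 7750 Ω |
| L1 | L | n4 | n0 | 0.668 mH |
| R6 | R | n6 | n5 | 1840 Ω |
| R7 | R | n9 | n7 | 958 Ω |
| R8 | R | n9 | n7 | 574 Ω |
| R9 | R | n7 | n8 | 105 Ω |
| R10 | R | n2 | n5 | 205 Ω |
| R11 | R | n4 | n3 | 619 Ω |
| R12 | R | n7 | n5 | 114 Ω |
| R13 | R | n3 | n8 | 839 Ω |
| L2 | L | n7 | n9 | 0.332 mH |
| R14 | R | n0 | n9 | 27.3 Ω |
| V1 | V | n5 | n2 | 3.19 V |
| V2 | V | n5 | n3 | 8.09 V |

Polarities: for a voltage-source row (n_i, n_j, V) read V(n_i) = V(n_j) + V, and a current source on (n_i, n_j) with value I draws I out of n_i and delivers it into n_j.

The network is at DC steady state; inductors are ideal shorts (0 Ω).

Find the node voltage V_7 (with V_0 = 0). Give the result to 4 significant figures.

Element admittances at DC:
  Y(R1) = 0.01101 S between n0,n5
  Y(R2) = 0.002725 S between n7,n1
  Y(R3) = 0.7353 S between n6,n1
  Y(R4) = 0.01497 S between n5,n8
  I1: injects 0.00336 A into n9 (from n5)
  Y(R5) = 0.0001290 S between n4,n9
  L1: short n4↔n0 (DC inductor)
  Y(R6) = 0.0005435 S between n6,n5
  Y(R7) = 0.001044 S between n9,n7
  Y(R8) = 0.001742 S between n9,n7
  Y(R9) = 0.009524 S between n7,n8
  Y(R10) = 0.004878 S between n2,n5
  Y(R11) = 0.001616 S between n4,n3
  Y(R12) = 0.008772 S between n7,n5
  Y(R13) = 0.001192 S between n3,n8
  L2: short n7↔n9 (DC inductor)
  Y(R14) = 0.03663 S between n0,n9
  V1: constraint V(n5)−V(n2) = 3.19
  V2: constraint V(n5)−V(n3) = 8.09
Assemble and solve the 13×13 MNA system:
  V(n1)=0.2285  V(n2)=-2.625  V(n3)=-7.525  V(n4)=0.000  V(n5)=0.5653  V(n6)=0.2287  V(n7)=0.1613  V(n8)=0.04009  V(n9)=0.1613
  i(L1)=-0.01214  i(L2)=0.002571  i(V1)=-0.01556  i(V2)=-0.02117

0.1613 V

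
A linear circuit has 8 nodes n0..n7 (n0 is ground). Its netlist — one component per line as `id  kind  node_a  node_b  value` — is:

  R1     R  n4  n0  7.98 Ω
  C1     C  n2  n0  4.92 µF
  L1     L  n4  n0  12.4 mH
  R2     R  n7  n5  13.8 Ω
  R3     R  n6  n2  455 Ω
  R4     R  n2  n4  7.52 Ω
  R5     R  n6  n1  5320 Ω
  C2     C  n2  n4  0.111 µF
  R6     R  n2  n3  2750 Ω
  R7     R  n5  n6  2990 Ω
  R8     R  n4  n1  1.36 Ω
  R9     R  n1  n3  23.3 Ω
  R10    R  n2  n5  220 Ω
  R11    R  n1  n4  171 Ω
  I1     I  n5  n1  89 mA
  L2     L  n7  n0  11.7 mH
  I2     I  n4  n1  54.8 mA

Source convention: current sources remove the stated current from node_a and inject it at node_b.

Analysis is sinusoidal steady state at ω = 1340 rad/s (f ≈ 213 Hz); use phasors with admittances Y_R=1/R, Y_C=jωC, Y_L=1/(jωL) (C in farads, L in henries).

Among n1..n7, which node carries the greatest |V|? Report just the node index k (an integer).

MNA unknowns: 7 node voltages V₁..V_7
R1: Y=0.1253+0.000j on G[4,0]
C1: Y=0.000+0.006593j on G[2,0]
L1: Y=0.000-0.06018j on G[4,0]
R2: Y=0.07246+0.000j on G[7,5]
R3: Y=0.002198+0.000j on G[6,2]
R4: Y=0.1330+0.000j on G[2,4]
R5: Y=0.0001880+0.000j on G[6,1]
C2: Y=0.000+0.0001487j on G[2,4]
R6: Y=0.0003636+0.000j on G[2,3]
R7: Y=0.0003344+0.000j on G[5,6]
R8: Y=0.7353+0.000j on G[4,1]
R9: Y=0.04292+0.000j on G[1,3]
R10: Y=0.004545+0.000j on G[2,5]
R11: Y=0.005848+0.000j on G[1,4]
I1: z[5]−=0.089, z[1]+=0.089
L2: Y=0.000-0.06378j on G[7,0]
I2: z[4]−=0.0548, z[1]+=0.0548
solve → V1=0.7521+0.1914j, V2=0.5030+0.1199j, V3=0.7500+0.1908j, V4=0.5583+0.1915j, V5=-1.212-1.178j, V6=0.3093-0.03479j, V7=-0.09852-1.265j

5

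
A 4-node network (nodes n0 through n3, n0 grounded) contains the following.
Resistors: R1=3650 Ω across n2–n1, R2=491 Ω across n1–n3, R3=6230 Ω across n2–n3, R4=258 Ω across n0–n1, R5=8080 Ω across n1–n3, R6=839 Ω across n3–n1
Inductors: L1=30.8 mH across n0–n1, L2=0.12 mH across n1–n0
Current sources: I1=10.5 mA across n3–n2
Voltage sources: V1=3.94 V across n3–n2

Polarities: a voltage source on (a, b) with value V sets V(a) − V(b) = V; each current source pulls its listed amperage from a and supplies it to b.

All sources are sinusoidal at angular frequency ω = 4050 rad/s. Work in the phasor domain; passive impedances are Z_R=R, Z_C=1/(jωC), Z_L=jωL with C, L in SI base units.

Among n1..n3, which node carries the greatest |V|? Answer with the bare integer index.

Apply KCL at each of the 3 non-ground nodes and solve the resulting linear system.
Node n1: branches {R1, R2, R4, L1, L2, R5, R6} → V_1 = 0.000+0.000j
Node n2: branches {R1, R3, I1, V1} → V_2 = -3.642+0.000j
Node n3: branches {R2, R3, I1, R5, R6, V1} → V_3 = 0.2977+0.000j
Source currents: i(V1)=-0.01213+0.000j

2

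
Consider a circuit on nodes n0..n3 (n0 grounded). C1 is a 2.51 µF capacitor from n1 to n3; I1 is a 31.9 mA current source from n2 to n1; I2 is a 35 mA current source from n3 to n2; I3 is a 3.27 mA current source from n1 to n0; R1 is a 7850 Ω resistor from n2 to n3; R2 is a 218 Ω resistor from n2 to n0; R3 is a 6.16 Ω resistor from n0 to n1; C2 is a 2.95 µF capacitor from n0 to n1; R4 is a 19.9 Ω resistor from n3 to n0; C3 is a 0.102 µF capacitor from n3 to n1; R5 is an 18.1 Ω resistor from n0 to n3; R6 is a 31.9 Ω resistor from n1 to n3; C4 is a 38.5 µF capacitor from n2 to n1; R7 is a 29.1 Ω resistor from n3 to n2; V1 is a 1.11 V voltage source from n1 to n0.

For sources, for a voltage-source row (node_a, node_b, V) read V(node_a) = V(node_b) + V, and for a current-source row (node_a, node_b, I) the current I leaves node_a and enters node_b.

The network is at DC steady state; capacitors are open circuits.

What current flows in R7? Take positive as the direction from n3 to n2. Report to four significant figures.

MNA unknowns: 3 node voltages V₁..V_3 plus 1 source current (V1)
C1: Y=0.000 on G[1,3]
I1: z[2]−=0.0319, z[1]+=0.0319
I2: z[3]−=0.035, z[2]+=0.035
I3: z[1]−=0.00327, z[0]+=0.00327
R1: Y=0.0001274 on G[2,3]
R2: Y=0.004587 on G[2,0]
R3: Y=0.1623 on G[0,1]
C2: Y=0.000 on G[0,1]
R4: Y=0.05025 on G[3,0]
C3: Y=0.000 on G[3,1]
R5: Y=0.05525 on G[0,3]
R6: Y=0.03135 on G[1,3]
C4: Y=0.000 on G[2,1]
R7: Y=0.03436 on G[3,2]
V1: row V1−V0=1.11, i_V1 at 1,0
solve → V1=1.110, V2=0.09519, V3=0.01797
aux → i_V1=-0.1858

-0.002654 A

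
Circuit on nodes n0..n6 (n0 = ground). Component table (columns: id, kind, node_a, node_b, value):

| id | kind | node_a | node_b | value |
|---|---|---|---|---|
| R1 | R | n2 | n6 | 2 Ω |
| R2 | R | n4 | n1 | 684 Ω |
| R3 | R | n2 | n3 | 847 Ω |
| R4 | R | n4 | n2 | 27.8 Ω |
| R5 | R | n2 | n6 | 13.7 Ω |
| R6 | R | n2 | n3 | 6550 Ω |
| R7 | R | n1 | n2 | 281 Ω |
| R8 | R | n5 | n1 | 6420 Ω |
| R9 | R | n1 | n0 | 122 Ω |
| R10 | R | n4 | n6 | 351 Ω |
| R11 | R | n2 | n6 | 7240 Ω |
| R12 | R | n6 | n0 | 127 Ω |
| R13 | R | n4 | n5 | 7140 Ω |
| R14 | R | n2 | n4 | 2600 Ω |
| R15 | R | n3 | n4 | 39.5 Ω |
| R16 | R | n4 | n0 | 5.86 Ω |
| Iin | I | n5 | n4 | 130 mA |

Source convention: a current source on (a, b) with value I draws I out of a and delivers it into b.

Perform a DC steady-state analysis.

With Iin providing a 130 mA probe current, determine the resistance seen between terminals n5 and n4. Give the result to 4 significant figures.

R_eq = 3402. Ω

MNA unknowns: 6 node voltages V₁..V_6
R1: Y=0.5000 on G[2,6]
R2: Y=0.001462 on G[4,1]
R3: Y=0.001181 on G[2,3]
R4: Y=0.03597 on G[4,2]
R5: Y=0.07299 on G[2,6]
R6: Y=0.0001527 on G[2,3]
R7: Y=0.003559 on G[1,2]
R8: Y=0.0001558 on G[5,1]
R9: Y=0.008197 on G[1,0]
R10: Y=0.002849 on G[4,6]
R11: Y=0.0001381 on G[2,6]
R12: Y=0.007874 on G[6,0]
R13: Y=0.0001401 on G[4,5]
R14: Y=0.0003846 on G[2,4]
R15: Y=0.02532 on G[3,4]
R16: Y=0.1706 on G[4,0]
Iin: z[5]−=0.13, z[4]+=0.13
solve → V1=-5.162, V2=-0.1560, V3=0.2344, V4=0.2550, V5=-442.1, V6=-0.1519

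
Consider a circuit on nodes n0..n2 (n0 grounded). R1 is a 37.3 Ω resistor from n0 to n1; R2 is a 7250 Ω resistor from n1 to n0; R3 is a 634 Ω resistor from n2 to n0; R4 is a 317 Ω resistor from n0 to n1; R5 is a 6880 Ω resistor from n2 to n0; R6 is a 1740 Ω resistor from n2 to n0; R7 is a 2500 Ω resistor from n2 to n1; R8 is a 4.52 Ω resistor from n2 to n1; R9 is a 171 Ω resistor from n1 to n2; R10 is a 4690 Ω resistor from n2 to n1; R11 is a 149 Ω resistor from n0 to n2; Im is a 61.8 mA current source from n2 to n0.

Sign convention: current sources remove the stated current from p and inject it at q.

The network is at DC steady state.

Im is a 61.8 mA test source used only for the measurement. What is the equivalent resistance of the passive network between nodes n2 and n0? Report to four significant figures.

MNA unknowns: 2 node voltages V₁..V_2
R1: Y=0.02681 on G[0,1]
R2: Y=0.0001379 on G[1,0]
R3: Y=0.001577 on G[2,0]
R4: Y=0.003155 on G[0,1]
R5: Y=0.0001453 on G[2,0]
R6: Y=0.0005747 on G[2,0]
R7: Y=0.0004000 on G[2,1]
R8: Y=0.2212 on G[2,1]
R9: Y=0.005848 on G[1,2]
R10: Y=0.0002132 on G[2,1]
R11: Y=0.006711 on G[0,2]
Im: z[2]−=0.0618, z[0]+=0.0618
solve → V1=-1.533, V2=-1.736

R_eq = 28.09 Ω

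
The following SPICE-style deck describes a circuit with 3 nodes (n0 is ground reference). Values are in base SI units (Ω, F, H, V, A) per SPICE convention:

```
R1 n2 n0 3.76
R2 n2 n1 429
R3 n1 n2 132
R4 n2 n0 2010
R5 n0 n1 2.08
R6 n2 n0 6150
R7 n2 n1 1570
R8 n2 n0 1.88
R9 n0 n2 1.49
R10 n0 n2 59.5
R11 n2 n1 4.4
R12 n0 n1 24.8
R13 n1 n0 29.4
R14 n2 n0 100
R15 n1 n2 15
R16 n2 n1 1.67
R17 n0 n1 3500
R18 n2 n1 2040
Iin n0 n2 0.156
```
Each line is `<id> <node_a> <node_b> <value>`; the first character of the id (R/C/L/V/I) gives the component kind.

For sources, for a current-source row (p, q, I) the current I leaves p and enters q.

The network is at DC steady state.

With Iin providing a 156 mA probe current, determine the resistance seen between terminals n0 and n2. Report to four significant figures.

R_eq = 0.5433 Ω

MNA unknowns: 2 node voltages V₁..V_2
R1: Y=0.2660 on G[2,0]
R2: Y=0.002331 on G[2,1]
R3: Y=0.007576 on G[1,2]
R4: Y=0.0004975 on G[2,0]
R5: Y=0.4808 on G[0,1]
R6: Y=0.0001626 on G[2,0]
R7: Y=0.0006369 on G[2,1]
R8: Y=0.5319 on G[2,0]
R9: Y=0.6711 on G[0,2]
R10: Y=0.01681 on G[0,2]
R11: Y=0.2273 on G[2,1]
R12: Y=0.04032 on G[0,1]
R13: Y=0.03401 on G[1,0]
R14: Y=0.01000 on G[2,0]
R15: Y=0.06667 on G[1,2]
R16: Y=0.5988 on G[2,1]
R17: Y=0.0002857 on G[0,1]
R18: Y=0.0004902 on G[2,1]
Iin: z[0]−=0.156, z[2]+=0.156
solve → V1=0.05250, V2=0.08476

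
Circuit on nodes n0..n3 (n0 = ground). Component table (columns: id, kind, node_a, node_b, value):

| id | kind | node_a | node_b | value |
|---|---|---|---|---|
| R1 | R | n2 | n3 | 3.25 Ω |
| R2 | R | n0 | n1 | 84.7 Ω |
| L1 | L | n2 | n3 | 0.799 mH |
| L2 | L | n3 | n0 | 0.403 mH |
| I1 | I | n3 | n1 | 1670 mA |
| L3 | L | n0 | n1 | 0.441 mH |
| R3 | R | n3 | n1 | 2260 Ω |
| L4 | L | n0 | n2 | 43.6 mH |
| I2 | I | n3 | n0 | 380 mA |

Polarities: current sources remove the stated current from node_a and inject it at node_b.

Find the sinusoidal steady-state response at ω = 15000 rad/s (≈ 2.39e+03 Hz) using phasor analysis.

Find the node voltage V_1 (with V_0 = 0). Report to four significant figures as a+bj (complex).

0.9249+10.97j V

Element admittances at ω=15000 rad/s:
  Y(R1) = 0.3077+0.000j S between n2,n3
  Y(R2) = 0.01181+0.000j S between n0,n1
  Y(L1) = 0.000-0.08344j S between n2,n3
  Y(L2) = 0.000-0.1654j S between n3,n0
  I1: injects 1.67 A into n1 (from n3)
  Y(L3) = 0.000-0.1512j S between n0,n1
  Y(R3) = 0.0004425+0.000j S between n3,n1
  Y(L4) = 0.000-0.001529j S between n0,n2
  I2: injects 0.38 A into n0 (from n3)
Assemble and solve the 3×3 MNA system:
  V(n1)=0.9249+10.97j  V(n2)=-0.005371-12.26j  V(n3)=-0.06213-12.28j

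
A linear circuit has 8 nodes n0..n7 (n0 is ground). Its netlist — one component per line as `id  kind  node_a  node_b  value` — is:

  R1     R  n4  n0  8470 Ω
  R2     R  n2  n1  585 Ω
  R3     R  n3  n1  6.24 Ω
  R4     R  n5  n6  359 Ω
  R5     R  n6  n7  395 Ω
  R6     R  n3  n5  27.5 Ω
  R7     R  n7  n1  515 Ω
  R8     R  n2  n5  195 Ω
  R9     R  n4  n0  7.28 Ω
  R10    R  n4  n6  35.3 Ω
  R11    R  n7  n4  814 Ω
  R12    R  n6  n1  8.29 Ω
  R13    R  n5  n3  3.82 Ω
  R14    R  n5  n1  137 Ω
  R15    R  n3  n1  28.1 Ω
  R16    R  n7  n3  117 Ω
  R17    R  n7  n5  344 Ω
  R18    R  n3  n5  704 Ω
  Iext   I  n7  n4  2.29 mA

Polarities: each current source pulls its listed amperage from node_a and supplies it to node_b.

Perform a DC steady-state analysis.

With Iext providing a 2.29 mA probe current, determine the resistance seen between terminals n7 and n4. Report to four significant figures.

Element admittances at DC:
  Y(R1) = 0.0001181 S between n4,n0
  Y(R2) = 0.001709 S between n2,n1
  Y(R3) = 0.1603 S between n3,n1
  Y(R4) = 0.002786 S between n5,n6
  Y(R5) = 0.002532 S between n6,n7
  Y(R6) = 0.03636 S between n3,n5
  Y(R7) = 0.001942 S between n7,n1
  Y(R8) = 0.005128 S between n2,n5
  Y(R9) = 0.1374 S between n4,n0
  Y(R10) = 0.02833 S between n4,n6
  Y(R11) = 0.001229 S between n7,n4
  Y(R12) = 0.1206 S between n6,n1
  Y(R13) = 0.2618 S between n5,n3
  Y(R14) = 0.007299 S between n5,n1
  Y(R15) = 0.03559 S between n3,n1
  Y(R16) = 0.008547 S between n7,n3
  Y(R17) = 0.002907 S between n7,n5
  Y(R18) = 0.001420 S between n3,n5
  Iext: injects 0.00229 A into n4 (from n7)
Assemble and solve the 7×7 MNA system:
  V(n1)=-0.08483  V(n2)=-0.09036  V(n3)=-0.09142  V(n4)=0.000  V(n5)=-0.09221  V(n6)=-0.07152  V(n7)=-0.2148

R_eq = 93.80 Ω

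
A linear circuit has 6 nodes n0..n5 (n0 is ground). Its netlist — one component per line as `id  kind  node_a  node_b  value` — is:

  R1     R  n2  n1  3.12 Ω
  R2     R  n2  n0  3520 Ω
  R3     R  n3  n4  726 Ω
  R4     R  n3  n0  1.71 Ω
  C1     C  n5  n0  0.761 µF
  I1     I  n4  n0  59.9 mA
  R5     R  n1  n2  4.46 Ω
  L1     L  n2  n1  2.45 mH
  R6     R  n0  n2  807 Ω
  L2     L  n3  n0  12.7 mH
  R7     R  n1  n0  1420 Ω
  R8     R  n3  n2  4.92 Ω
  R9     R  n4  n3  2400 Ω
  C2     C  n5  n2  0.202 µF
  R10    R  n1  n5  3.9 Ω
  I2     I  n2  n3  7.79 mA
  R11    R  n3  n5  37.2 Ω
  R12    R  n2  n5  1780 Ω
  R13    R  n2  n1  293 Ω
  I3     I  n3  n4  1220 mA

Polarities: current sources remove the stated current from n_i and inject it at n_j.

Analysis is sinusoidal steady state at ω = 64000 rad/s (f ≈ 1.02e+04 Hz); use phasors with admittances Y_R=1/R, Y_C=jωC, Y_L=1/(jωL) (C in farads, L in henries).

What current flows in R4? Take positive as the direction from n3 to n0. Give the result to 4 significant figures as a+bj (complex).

-0.05722+0.004943j A

Apply KCL at each of the 5 non-ground nodes and solve the resulting linear system.
Node n1: branches {R1, R5, L1, R7, R10, R13} → V_1 = -0.1166+0.03486j
Node n2: branches {R1, R2, R5, L1, R6, R8, C2, I2, R12, R13} → V_2 = -0.1220+0.02792j
Node n3: branches {R3, R4, L2, R8, R9, I2, R11, I3} → V_3 = -0.09785+0.008453j
Node n4: branches {R3, I1, R9, I3} → V_4 = 646.5+0.008453j
Node n5: branches {C1, C2, R10, R11, R12} → V_5 = -0.1053+0.04966j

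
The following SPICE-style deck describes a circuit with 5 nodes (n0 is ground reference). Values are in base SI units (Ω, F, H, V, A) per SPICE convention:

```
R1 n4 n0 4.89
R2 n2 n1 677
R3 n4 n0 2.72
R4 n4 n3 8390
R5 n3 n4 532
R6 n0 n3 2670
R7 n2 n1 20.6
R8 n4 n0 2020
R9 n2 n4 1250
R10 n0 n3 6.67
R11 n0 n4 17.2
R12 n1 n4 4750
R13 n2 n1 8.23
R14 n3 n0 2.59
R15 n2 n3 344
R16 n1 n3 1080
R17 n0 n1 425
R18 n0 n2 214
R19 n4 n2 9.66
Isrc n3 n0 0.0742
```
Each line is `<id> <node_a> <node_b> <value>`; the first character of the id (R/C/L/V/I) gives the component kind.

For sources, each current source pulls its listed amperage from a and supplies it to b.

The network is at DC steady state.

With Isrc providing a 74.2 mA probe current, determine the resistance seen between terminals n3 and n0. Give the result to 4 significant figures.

MNA unknowns: 4 node voltages V₁..V_4
R1: Y=0.2045 on G[4,0]
R2: Y=0.001477 on G[2,1]
R3: Y=0.3676 on G[4,0]
R4: Y=0.0001192 on G[4,3]
R5: Y=0.001880 on G[3,4]
R6: Y=0.0003745 on G[0,3]
R7: Y=0.04854 on G[2,1]
R8: Y=0.0004950 on G[4,0]
R9: Y=0.0008000 on G[2,4]
R10: Y=0.1499 on G[0,3]
R11: Y=0.05814 on G[0,4]
R12: Y=0.0002105 on G[1,4]
R13: Y=0.1215 on G[2,1]
R14: Y=0.3861 on G[3,0]
R15: Y=0.002907 on G[2,3]
R16: Y=0.0009259 on G[1,3]
R17: Y=0.002353 on G[0,1]
R18: Y=0.004673 on G[0,2]
R19: Y=0.1035 on G[4,2]
Isrc: z[3]−=0.0742, z[0]+=0.0742
solve → V1=-0.006196, V2=-0.005582, V3=-0.1369, V4=-0.001163

R_eq = 1.845 Ω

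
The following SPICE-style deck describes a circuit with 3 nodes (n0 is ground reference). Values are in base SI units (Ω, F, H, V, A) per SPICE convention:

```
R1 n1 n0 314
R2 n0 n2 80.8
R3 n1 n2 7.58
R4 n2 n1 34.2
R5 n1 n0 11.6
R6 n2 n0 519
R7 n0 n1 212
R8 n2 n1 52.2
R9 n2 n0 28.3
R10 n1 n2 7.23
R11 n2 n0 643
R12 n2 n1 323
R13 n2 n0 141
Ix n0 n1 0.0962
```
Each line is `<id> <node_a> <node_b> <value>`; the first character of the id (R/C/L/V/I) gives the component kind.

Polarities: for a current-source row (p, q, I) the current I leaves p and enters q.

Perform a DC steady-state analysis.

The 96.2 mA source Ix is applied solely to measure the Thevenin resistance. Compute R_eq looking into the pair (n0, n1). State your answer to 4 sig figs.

MNA unknowns: 2 node voltages V₁..V_2
R1: Y=0.003185 on G[1,0]
R2: Y=0.01238 on G[0,2]
R3: Y=0.1319 on G[1,2]
R4: Y=0.02924 on G[2,1]
R5: Y=0.08621 on G[1,0]
R6: Y=0.001927 on G[2,0]
R7: Y=0.004717 on G[0,1]
R8: Y=0.01916 on G[2,1]
R9: Y=0.03534 on G[2,0]
R10: Y=0.1383 on G[1,2]
R11: Y=0.001555 on G[2,0]
R12: Y=0.003096 on G[2,1]
R13: Y=0.007092 on G[2,0]
Ix: z[0]−=0.0962, z[1]+=0.0962
solve → V1=0.6706, V2=0.5677

R_eq = 6.971 Ω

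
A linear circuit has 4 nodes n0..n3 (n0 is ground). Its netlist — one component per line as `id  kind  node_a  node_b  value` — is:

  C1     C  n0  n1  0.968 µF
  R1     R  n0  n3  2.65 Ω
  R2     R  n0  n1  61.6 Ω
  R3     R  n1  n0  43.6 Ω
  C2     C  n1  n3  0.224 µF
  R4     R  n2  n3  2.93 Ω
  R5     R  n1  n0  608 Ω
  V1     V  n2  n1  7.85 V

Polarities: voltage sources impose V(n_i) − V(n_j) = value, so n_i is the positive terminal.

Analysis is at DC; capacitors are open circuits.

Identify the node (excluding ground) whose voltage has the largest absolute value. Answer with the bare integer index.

MNA unknowns: 3 node voltages V₁..V_3 plus 1 source current (V1)
C1: Y=0.000 on G[0,1]
R1: Y=0.3774 on G[0,3]
R2: Y=0.01623 on G[0,1]
R3: Y=0.02294 on G[1,0]
C2: Y=0.000 on G[1,3]
R4: Y=0.3413 on G[2,3]
R5: Y=0.001645 on G[1,0]
V1: row V2−V1=7.85, i_V1 at 2,1
solve → V1=-6.394, V2=1.456, V3=0.6915
aux → i_V1=-0.2610

1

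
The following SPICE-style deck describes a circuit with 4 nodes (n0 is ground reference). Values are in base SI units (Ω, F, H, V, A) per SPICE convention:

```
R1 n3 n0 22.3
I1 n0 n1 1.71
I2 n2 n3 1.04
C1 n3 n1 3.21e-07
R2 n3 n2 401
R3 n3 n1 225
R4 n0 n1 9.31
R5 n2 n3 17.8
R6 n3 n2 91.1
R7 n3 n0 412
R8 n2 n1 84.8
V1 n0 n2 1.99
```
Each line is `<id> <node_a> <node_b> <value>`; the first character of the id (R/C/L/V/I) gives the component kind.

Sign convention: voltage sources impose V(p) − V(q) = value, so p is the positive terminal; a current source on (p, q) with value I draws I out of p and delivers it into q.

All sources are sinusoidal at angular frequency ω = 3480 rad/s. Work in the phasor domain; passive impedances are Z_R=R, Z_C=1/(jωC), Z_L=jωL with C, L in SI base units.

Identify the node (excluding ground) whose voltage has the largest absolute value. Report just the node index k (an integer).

1

MNA unknowns: 3 node voltages V₁..V_3 plus 1 source current (V1)
R1: Y=0.04484+0.000j on G[3,0]
I1: z[0]−=1.71, z[1]+=1.71
I2: z[2]−=1.04, z[3]+=1.04
C1: Y=0.000+0.001117j on G[3,1]
R2: Y=0.002494+0.000j on G[3,2]
R3: Y=0.004444+0.000j on G[3,1]
R4: Y=0.1074+0.000j on G[0,1]
R5: Y=0.05618+0.000j on G[2,3]
R6: Y=0.01098+0.000j on G[3,2]
R7: Y=0.002427+0.000j on G[3,0]
R8: Y=0.01179+0.000j on G[2,1]
V1: row V0−V2=1.99, i_V1 at 0,2
solve → V1=13.92-0.05217j, V2=-1.990+0.000j, V3=7.938+0.05319j
aux → i_V1=0.1608-0.003089j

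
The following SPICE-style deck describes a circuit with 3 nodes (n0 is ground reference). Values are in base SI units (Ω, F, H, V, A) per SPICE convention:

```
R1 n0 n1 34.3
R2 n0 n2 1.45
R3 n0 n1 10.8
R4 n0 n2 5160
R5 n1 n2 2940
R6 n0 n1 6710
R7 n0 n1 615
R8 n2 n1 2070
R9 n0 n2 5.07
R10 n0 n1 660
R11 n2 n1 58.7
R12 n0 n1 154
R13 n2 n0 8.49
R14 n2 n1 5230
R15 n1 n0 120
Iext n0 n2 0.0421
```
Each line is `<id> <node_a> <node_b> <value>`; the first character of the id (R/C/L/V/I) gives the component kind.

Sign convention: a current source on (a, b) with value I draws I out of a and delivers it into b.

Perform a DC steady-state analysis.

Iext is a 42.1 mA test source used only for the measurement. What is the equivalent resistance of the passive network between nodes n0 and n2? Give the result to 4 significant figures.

R_eq = 0.9796 Ω

MNA unknowns: 2 node voltages V₁..V_2
R1: Y=0.02915 on G[0,1]
R2: Y=0.6897 on G[0,2]
R3: Y=0.09259 on G[0,1]
R4: Y=0.0001938 on G[0,2]
R5: Y=0.0003401 on G[1,2]
R6: Y=0.0001490 on G[0,1]
R7: Y=0.001626 on G[0,1]
R8: Y=0.0004831 on G[2,1]
R9: Y=0.1972 on G[0,2]
R10: Y=0.001515 on G[0,1]
R11: Y=0.01704 on G[2,1]
R12: Y=0.006494 on G[0,1]
R13: Y=0.1178 on G[2,0]
R14: Y=0.0001912 on G[2,1]
R15: Y=0.008333 on G[1,0]
Iext: z[0]−=0.0421, z[2]+=0.0421
solve → V1=0.004714, V2=0.04124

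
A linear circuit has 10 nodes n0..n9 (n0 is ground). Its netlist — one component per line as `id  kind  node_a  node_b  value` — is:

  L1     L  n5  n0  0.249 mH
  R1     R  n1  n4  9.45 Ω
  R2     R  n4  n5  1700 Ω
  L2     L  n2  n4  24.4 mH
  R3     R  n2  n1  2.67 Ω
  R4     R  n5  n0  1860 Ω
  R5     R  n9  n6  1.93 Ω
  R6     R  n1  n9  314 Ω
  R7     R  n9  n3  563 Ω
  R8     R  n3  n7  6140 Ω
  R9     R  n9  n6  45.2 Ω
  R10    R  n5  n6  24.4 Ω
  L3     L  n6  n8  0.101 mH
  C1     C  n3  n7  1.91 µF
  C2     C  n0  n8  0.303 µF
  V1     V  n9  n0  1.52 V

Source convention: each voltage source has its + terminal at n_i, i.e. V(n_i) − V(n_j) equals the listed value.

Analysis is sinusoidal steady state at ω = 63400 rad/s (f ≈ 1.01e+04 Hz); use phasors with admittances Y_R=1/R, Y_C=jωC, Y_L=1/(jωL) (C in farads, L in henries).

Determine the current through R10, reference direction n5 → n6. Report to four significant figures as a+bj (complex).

Element admittances at ω=63400 rad/s:
  Y(L1) = 0.000-0.06334j S between n5,n0
  Y(R1) = 0.1058+0.000j S between n1,n4
  Y(R2) = 0.0005882+0.000j S between n4,n5
  Y(L2) = 0.000-0.0006464j S between n2,n4
  Y(R3) = 0.3745+0.000j S between n2,n1
  Y(R4) = 0.0005376+0.000j S between n5,n0
  Y(R5) = 0.5181+0.000j S between n9,n6
  Y(R6) = 0.003185+0.000j S between n1,n9
  Y(R7) = 0.001776+0.000j S between n9,n3
  Y(R8) = 0.0001629+0.000j S between n3,n7
  Y(R9) = 0.02212+0.000j S between n9,n6
  Y(R10) = 0.04098+0.000j S between n5,n6
  Y(L3) = 0.000-0.1562j S between n6,n8
  Y(C1) = 0.000+0.1211j S between n3,n7
  Y(C2) = 0.000+0.01921j S between n0,n8
  V1: constraint V(n9)−V(n0) = 1.52
Assemble and solve the 10×10 MNA system:
  V(n1)=1.352+0.1015j  V(n2)=1.352+0.1016j  V(n3)=1.520+0.000j  V(n4)=1.347+0.1046j  V(n5)=0.4394+0.6544j  V(n6)=1.443-0.008260j  V(n7)=1.520+0.000j  V(n8)=1.646-0.009419j  V(n9)=1.520+0.000j
  i(V1)=-0.04187-0.004139j

-0.04115+0.02716j A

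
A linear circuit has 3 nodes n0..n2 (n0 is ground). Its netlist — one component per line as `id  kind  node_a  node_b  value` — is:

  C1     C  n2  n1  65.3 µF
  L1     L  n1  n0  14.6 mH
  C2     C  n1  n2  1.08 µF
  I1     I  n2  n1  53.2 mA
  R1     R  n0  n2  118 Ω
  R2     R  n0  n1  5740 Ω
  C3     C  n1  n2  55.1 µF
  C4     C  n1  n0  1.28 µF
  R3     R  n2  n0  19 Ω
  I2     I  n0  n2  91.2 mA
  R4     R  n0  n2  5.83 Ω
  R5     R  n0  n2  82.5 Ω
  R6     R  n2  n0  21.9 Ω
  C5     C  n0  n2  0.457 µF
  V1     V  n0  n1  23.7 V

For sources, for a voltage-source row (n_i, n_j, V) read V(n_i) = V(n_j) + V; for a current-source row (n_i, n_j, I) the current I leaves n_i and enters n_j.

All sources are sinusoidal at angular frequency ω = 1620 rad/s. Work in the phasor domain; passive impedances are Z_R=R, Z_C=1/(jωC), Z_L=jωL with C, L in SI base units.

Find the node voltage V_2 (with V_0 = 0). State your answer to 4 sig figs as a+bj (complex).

-7.379-11.04j V

Element admittances at ω=1620 rad/s:
  Y(C1) = 0.000+0.1058j S between n2,n1
  Y(L1) = 0.000-0.04228j S between n1,n0
  Y(C2) = 0.000+0.001750j S between n1,n2
  I1: injects 0.0532 A into n1 (from n2)
  Y(R1) = 0.008475+0.000j S between n0,n2
  Y(R2) = 0.0001742+0.000j S between n0,n1
  Y(C3) = 0.000+0.08926j S between n1,n2
  Y(C4) = 0.000+0.002074j S between n1,n0
  Y(R3) = 0.05263+0.000j S between n2,n0
  I2: injects 0.0912 A into n2 (from n0)
  Y(R4) = 0.1715+0.000j S between n0,n2
  Y(R5) = 0.01212+0.000j S between n0,n2
  Y(R6) = 0.04566+0.000j S between n2,n0
  Y(C5) = 0.000+0.0007403j S between n0,n2
  V1: constraint V(n0)−V(n1) = 23.7
Assemble and solve the 3×3 MNA system:
  V(n1)=-23.70+0.000j  V(n2)=-7.379-11.04j
  i(V1)=-2.230-2.259j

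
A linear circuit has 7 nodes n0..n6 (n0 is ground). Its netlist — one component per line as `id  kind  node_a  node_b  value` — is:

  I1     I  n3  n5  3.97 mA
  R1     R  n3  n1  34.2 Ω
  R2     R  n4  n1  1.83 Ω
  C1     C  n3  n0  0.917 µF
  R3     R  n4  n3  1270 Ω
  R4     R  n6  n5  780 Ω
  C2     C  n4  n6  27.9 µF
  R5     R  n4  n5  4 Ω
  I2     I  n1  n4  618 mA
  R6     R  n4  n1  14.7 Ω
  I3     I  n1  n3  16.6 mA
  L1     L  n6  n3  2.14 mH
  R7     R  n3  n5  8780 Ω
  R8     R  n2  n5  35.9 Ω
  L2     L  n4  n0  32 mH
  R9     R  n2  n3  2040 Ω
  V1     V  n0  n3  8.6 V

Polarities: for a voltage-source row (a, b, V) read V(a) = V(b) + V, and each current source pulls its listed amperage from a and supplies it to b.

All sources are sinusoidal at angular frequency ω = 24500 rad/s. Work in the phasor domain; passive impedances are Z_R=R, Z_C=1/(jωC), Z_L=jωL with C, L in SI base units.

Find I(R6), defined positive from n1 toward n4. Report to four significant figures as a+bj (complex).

MNA unknowns: 6 node voltages V₁..V_6 plus 1 source current (V1)
I1: z[3]−=0.00397, z[5]+=0.00397
R1: Y=0.02924+0.000j on G[3,1]
R2: Y=0.5464+0.000j on G[4,1]
C1: Y=0.000+0.02247j on G[3,0]
R3: Y=0.0007874+0.000j on G[4,3]
R4: Y=0.001282+0.000j on G[6,5]
C2: Y=0.000+0.6835j on G[4,6]
R5: Y=0.2500+0.000j on G[4,5]
I2: z[1]−=0.618, z[4]+=0.618
R6: Y=0.06803+0.000j on G[4,1]
I3: z[1]−=0.0166, z[3]+=0.0166
L1: Y=0.000-0.01907j on G[6,3]
R7: Y=0.0001139+0.000j on G[3,5]
R8: Y=0.02786+0.000j on G[2,5]
L2: Y=0.000-0.001276j on G[4,0]
R9: Y=0.0004902+0.000j on G[2,3]
V1: row V0−V3=8.6, i_V1 at 0,3
solve → V1=-9.067+0.01246j, V2=-8.052+0.01280j, V3=-8.600+0.000j, V4=-8.057+0.01305j, V5=-8.042+0.01302j, V6=-8.041+0.01343j
aux → i_V1=1.665e-05-0.1829j

-0.06874-4.033e-05j A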